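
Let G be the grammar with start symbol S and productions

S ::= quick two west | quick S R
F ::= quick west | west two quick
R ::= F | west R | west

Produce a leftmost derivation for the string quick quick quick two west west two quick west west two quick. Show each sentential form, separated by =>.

S => quick S R   [S ::= quick S R]
quick S R => quick quick S R R   [S ::= quick S R]
quick quick S R R => quick quick quick two west R R   [S ::= quick two west]
quick quick quick two west R R => quick quick quick two west F R   [R ::= F]
quick quick quick two west F R => quick quick quick two west west two quick R   [F ::= west two quick]
quick quick quick two west west two quick R => quick quick quick two west west two quick west R   [R ::= west R]
quick quick quick two west west two quick west R => quick quick quick two west west two quick west F   [R ::= F]
quick quick quick two west west two quick west F => quick quick quick two west west two quick west west two quick   [F ::= west two quick]

S => quick S R => quick quick S R R => quick quick quick two west R R => quick quick quick two west F R => quick quick quick two west west two quick R => quick quick quick two west west two quick west R => quick quick quick two west west two quick west F => quick quick quick two west west two quick west west two quick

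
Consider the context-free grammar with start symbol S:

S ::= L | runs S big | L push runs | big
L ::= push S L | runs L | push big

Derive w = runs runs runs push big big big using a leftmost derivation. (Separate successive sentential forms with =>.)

S => runs S big => runs runs S big big => runs runs L big big => runs runs runs L big big => runs runs runs push big big big

S => runs S big   [S ::= runs S big]
runs S big => runs runs S big big   [S ::= runs S big]
runs runs S big big => runs runs L big big   [S ::= L]
runs runs L big big => runs runs runs L big big   [L ::= runs L]
runs runs runs L big big => runs runs runs push big big big   [L ::= push big]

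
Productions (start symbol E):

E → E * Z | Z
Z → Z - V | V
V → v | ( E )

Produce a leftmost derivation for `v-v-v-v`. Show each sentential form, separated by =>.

E=>Z=>Z-V=>Z-V-V=>Z-V-V-V=>V-V-V-V=>v-V-V-V=>v-v-V-V=>v-v-v-V=>v-v-v-v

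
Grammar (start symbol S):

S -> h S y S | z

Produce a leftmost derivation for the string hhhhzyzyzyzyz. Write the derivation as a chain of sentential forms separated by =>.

S=>hSyS=>hhSySyS=>hhhSySySyS=>hhhhSySySySyS=>hhhhzySySySyS=>hhhhzyzySySyS=>hhhhzyzyzySyS=>hhhhzyzyzyzyS=>hhhhzyzyzyzyz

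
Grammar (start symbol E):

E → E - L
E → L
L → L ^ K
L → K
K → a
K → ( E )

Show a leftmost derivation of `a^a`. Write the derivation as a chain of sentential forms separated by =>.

E => L   [E → L]
L => L^K   [L → L ^ K]
L^K => K^K   [L → K]
K^K => a^K   [K → a]
a^K => a^a   [K → a]

E => L => L^K => K^K => a^K => a^a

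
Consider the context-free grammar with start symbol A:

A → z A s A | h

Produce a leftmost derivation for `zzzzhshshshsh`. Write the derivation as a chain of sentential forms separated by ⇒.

A ⇒ zAsA   [A → z A s A]
zAsA ⇒ zzAsAsA   [A → z A s A]
zzAsAsA ⇒ zzzAsAsAsA   [A → z A s A]
zzzAsAsAsA ⇒ zzzzAsAsAsAsA   [A → z A s A]
zzzzAsAsAsAsA ⇒ zzzzhsAsAsAsA   [A → h]
zzzzhsAsAsAsA ⇒ zzzzhshsAsAsA   [A → h]
zzzzhshsAsAsA ⇒ zzzzhshshsAsA   [A → h]
zzzzhshshsAsA ⇒ zzzzhshshshsA   [A → h]
zzzzhshshshsA ⇒ zzzzhshshshsh   [A → h]

A ⇒ zAsA ⇒ zzAsAsA ⇒ zzzAsAsAsA ⇒ zzzzAsAsAsAsA ⇒ zzzzhsAsAsAsA ⇒ zzzzhshsAsAsA ⇒ zzzzhshshsAsA ⇒ zzzzhshshshsA ⇒ zzzzhshshshsh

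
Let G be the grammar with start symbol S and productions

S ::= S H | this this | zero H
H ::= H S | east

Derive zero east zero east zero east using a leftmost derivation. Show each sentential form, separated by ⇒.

S ⇒ zero H ⇒ zero H S ⇒ zero H S S ⇒ zero east S S ⇒ zero east zero H S ⇒ zero east zero east S ⇒ zero east zero east zero H ⇒ zero east zero east zero east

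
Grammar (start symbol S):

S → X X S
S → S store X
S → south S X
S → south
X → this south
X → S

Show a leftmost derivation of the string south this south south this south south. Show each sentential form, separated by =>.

S => X X S => S X S => X X S X S => S X S X S => south X S X S => south this south S X S => south this south south X S => south this south south this south S => south this south south this south south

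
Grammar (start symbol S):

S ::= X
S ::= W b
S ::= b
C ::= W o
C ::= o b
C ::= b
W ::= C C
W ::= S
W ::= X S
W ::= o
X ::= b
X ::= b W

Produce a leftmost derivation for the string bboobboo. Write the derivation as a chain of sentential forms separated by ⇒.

S ⇒ X ⇒ bW ⇒ bCC ⇒ bbC ⇒ bbWo ⇒ bbCCo ⇒ bbWoCo ⇒ bbooCo ⇒ bbooWoo ⇒ bbooSoo ⇒ bbooWboo ⇒ bbooSboo ⇒ bboobboo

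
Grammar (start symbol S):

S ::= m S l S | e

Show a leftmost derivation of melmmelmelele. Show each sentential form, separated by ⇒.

S ⇒ mSlS   [S ::= m S l S]
mSlS ⇒ melS   [S ::= e]
melS ⇒ melmSlS   [S ::= m S l S]
melmSlS ⇒ melmmSlSlS   [S ::= m S l S]
melmmSlSlS ⇒ melmmelSlS   [S ::= e]
melmmelSlS ⇒ melmmelmSlSlS   [S ::= m S l S]
melmmelmSlSlS ⇒ melmmelmelSlS   [S ::= e]
melmmelmelSlS ⇒ melmmelmelelS   [S ::= e]
melmmelmelelS ⇒ melmmelmelele   [S ::= e]

S ⇒ mSlS ⇒ melS ⇒ melmSlS ⇒ melmmSlSlS ⇒ melmmelSlS ⇒ melmmelmSlSlS ⇒ melmmelmelSlS ⇒ melmmelmelelS ⇒ melmmelmelele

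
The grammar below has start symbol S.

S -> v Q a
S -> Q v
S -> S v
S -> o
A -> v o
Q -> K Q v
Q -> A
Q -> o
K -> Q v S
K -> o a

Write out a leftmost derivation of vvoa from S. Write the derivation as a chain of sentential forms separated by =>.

S=>vQa=>vAa=>vvoa

S => vQa   [S -> v Q a]
vQa => vAa   [Q -> A]
vAa => vvoa   [A -> v o]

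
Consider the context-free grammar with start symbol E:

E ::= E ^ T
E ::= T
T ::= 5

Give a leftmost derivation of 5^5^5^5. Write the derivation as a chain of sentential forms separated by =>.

E => E^T => E^T^T => E^T^T^T => T^T^T^T => 5^T^T^T => 5^5^T^T => 5^5^5^T => 5^5^5^5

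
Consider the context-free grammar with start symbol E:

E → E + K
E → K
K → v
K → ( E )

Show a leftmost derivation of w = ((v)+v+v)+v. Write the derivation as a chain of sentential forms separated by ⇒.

E ⇒ E+K ⇒ K+K ⇒ (E)+K ⇒ (E+K)+K ⇒ (E+K+K)+K ⇒ (K+K+K)+K ⇒ ((E)+K+K)+K ⇒ ((K)+K+K)+K ⇒ ((v)+K+K)+K ⇒ ((v)+v+K)+K ⇒ ((v)+v+v)+K ⇒ ((v)+v+v)+v

E ⇒ E+K   [E → E + K]
E+K ⇒ K+K   [E → K]
K+K ⇒ (E)+K   [K → ( E )]
(E)+K ⇒ (E+K)+K   [E → E + K]
(E+K)+K ⇒ (E+K+K)+K   [E → E + K]
(E+K+K)+K ⇒ (K+K+K)+K   [E → K]
(K+K+K)+K ⇒ ((E)+K+K)+K   [K → ( E )]
((E)+K+K)+K ⇒ ((K)+K+K)+K   [E → K]
((K)+K+K)+K ⇒ ((v)+K+K)+K   [K → v]
((v)+K+K)+K ⇒ ((v)+v+K)+K   [K → v]
((v)+v+K)+K ⇒ ((v)+v+v)+K   [K → v]
((v)+v+v)+K ⇒ ((v)+v+v)+v   [K → v]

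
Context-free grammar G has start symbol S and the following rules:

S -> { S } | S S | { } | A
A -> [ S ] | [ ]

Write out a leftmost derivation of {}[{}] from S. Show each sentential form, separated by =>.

S=>SS=>{}S=>{}A=>{}[S]=>{}[{}]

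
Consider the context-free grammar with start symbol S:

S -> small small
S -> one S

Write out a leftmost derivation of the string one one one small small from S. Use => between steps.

S => one S => one one S => one one one S => one one one small small

S => one S   [S -> one S]
one S => one one S   [S -> one S]
one one S => one one one S   [S -> one S]
one one one S => one one one small small   [S -> small small]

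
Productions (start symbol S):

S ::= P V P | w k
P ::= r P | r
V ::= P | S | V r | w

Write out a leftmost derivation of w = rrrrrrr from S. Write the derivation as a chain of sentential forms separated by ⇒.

S ⇒ PVP ⇒ rPVP ⇒ rrPVP ⇒ rrrPVP ⇒ rrrrPVP ⇒ rrrrrVP ⇒ rrrrrPP ⇒ rrrrrrP ⇒ rrrrrrr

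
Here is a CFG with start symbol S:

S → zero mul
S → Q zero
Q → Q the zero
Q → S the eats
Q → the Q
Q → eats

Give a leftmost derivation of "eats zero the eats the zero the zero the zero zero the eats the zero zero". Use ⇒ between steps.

S ⇒ Q zero ⇒ Q the zero zero ⇒ S the eats the zero zero ⇒ Q zero the eats the zero zero ⇒ Q the zero zero the eats the zero zero ⇒ Q the zero the zero zero the eats the zero zero ⇒ Q the zero the zero the zero zero the eats the zero zero ⇒ S the eats the zero the zero the zero zero the eats the zero zero ⇒ Q zero the eats the zero the zero the zero zero the eats the zero zero ⇒ eats zero the eats the zero the zero the zero zero the eats the zero zero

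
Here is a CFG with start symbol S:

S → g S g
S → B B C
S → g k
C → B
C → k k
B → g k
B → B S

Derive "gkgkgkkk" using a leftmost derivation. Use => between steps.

S => BBC => BSBC => gkSBC => gkgkBC => gkgkgkC => gkgkgkkk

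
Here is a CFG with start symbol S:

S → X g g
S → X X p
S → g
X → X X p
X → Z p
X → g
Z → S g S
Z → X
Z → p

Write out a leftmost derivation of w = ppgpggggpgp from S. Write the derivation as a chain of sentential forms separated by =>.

S => XXp => ZpXp => SgSpXp => XgggSpXp => XXpgggSpXp => ZpXpgggSpXp => ppXpgggSpXp => ppgpgggSpXp => ppgpggggpXp => ppgpggggpgp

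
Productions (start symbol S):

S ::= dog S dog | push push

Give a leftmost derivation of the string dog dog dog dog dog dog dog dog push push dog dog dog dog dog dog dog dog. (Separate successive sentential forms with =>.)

S => dog S dog   [S ::= dog S dog]
dog S dog => dog dog S dog dog   [S ::= dog S dog]
dog dog S dog dog => dog dog dog S dog dog dog   [S ::= dog S dog]
dog dog dog S dog dog dog => dog dog dog dog S dog dog dog dog   [S ::= dog S dog]
dog dog dog dog S dog dog dog dog => dog dog dog dog dog S dog dog dog dog dog   [S ::= dog S dog]
dog dog dog dog dog S dog dog dog dog dog => dog dog dog dog dog dog S dog dog dog dog dog dog   [S ::= dog S dog]
dog dog dog dog dog dog S dog dog dog dog dog dog => dog dog dog dog dog dog dog S dog dog dog dog dog dog dog   [S ::= dog S dog]
dog dog dog dog dog dog dog S dog dog dog dog dog dog dog => dog dog dog dog dog dog dog dog S dog dog dog dog dog dog dog dog   [S ::= dog S dog]
dog dog dog dog dog dog dog dog S dog dog dog dog dog dog dog dog => dog dog dog dog dog dog dog dog push push dog dog dog dog dog dog dog dog   [S ::= push push]

S => dog S dog => dog dog S dog dog => dog dog dog S dog dog dog => dog dog dog dog S dog dog dog dog => dog dog dog dog dog S dog dog dog dog dog => dog dog dog dog dog dog S dog dog dog dog dog dog => dog dog dog dog dog dog dog S dog dog dog dog dog dog dog => dog dog dog dog dog dog dog dog S dog dog dog dog dog dog dog dog => dog dog dog dog dog dog dog dog push push dog dog dog dog dog dog dog dog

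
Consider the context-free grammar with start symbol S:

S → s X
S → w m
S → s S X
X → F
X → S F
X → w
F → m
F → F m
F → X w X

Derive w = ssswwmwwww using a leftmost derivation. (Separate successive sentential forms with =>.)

S => sX => sF => sXwX => sSFwX => ssSXFwX => sssXXFwX => ssswXFwX => ssswwFwX => ssswwXwXwX => ssswwFwXwX => ssswwmwXwX => ssswwmwwwX => ssswwmwwww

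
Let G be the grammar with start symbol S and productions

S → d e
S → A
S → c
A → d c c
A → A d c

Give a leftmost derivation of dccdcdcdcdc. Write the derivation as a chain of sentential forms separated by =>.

S => A   [S → A]
A => Adc   [A → A d c]
Adc => Adcdc   [A → A d c]
Adcdc => Adcdcdc   [A → A d c]
Adcdcdc => Adcdcdcdc   [A → A d c]
Adcdcdcdc => dccdcdcdcdc   [A → d c c]

S => A => Adc => Adcdc => Adcdcdc => Adcdcdcdc => dccdcdcdcdc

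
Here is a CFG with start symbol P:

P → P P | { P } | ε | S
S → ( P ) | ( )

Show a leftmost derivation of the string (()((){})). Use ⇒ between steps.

P ⇒ S ⇒ (P) ⇒ (PP) ⇒ (SP) ⇒ ((P)P) ⇒ (()P) ⇒ (()S) ⇒ (()(P)) ⇒ (()(PP)) ⇒ (()(SP)) ⇒ (()(()P)) ⇒ (()((){P})) ⇒ (()((){}))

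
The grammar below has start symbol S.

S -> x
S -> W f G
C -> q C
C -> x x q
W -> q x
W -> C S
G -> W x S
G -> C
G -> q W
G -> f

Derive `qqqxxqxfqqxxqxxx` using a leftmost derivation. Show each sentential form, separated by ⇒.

S ⇒ WfG ⇒ CSfG ⇒ qCSfG ⇒ qqCSfG ⇒ qqqCSfG ⇒ qqqxxqSfG ⇒ qqqxxqxfG ⇒ qqqxxqxfWxS ⇒ qqqxxqxfCSxS ⇒ qqqxxqxfqCSxS ⇒ qqqxxqxfqqCSxS ⇒ qqqxxqxfqqxxqSxS ⇒ qqqxxqxfqqxxqxxS ⇒ qqqxxqxfqqxxqxxx

S ⇒ WfG   [S -> W f G]
WfG ⇒ CSfG   [W -> C S]
CSfG ⇒ qCSfG   [C -> q C]
qCSfG ⇒ qqCSfG   [C -> q C]
qqCSfG ⇒ qqqCSfG   [C -> q C]
qqqCSfG ⇒ qqqxxqSfG   [C -> x x q]
qqqxxqSfG ⇒ qqqxxqxfG   [S -> x]
qqqxxqxfG ⇒ qqqxxqxfWxS   [G -> W x S]
qqqxxqxfWxS ⇒ qqqxxqxfCSxS   [W -> C S]
qqqxxqxfCSxS ⇒ qqqxxqxfqCSxS   [C -> q C]
qqqxxqxfqCSxS ⇒ qqqxxqxfqqCSxS   [C -> q C]
qqqxxqxfqqCSxS ⇒ qqqxxqxfqqxxqSxS   [C -> x x q]
qqqxxqxfqqxxqSxS ⇒ qqqxxqxfqqxxqxxS   [S -> x]
qqqxxqxfqqxxqxxS ⇒ qqqxxqxfqqxxqxxx   [S -> x]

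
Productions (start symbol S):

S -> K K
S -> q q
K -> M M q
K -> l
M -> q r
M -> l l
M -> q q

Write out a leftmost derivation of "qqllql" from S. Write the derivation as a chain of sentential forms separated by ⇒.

S ⇒ KK   [S -> K K]
KK ⇒ MMqK   [K -> M M q]
MMqK ⇒ qqMqK   [M -> q q]
qqMqK ⇒ qqllqK   [M -> l l]
qqllqK ⇒ qqllql   [K -> l]

S ⇒ KK ⇒ MMqK ⇒ qqMqK ⇒ qqllqK ⇒ qqllql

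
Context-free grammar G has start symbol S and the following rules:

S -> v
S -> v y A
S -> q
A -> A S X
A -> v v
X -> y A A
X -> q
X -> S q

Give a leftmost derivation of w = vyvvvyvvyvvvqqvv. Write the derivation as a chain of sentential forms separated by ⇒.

S ⇒ vyA   [S -> v y A]
vyA ⇒ vyASX   [A -> A S X]
vyASX ⇒ vyvvSX   [A -> v v]
vyvvSX ⇒ vyvvvyAX   [S -> v y A]
vyvvvyAX ⇒ vyvvvyvvX   [A -> v v]
vyvvvyvvX ⇒ vyvvvyvvyAA   [X -> y A A]
vyvvvyvvyAA ⇒ vyvvvyvvyASXA   [A -> A S X]
vyvvvyvvyASXA ⇒ vyvvvyvvyvvSXA   [A -> v v]
vyvvvyvvyvvSXA ⇒ vyvvvyvvyvvvXA   [S -> v]
vyvvvyvvyvvvXA ⇒ vyvvvyvvyvvvSqA   [X -> S q]
vyvvvyvvyvvvSqA ⇒ vyvvvyvvyvvvqqA   [S -> q]
vyvvvyvvyvvvqqA ⇒ vyvvvyvvyvvvqqvv   [A -> v v]

S ⇒ vyA ⇒ vyASX ⇒ vyvvSX ⇒ vyvvvyAX ⇒ vyvvvyvvX ⇒ vyvvvyvvyAA ⇒ vyvvvyvvyASXA ⇒ vyvvvyvvyvvSXA ⇒ vyvvvyvvyvvvXA ⇒ vyvvvyvvyvvvSqA ⇒ vyvvvyvvyvvvqqA ⇒ vyvvvyvvyvvvqqvv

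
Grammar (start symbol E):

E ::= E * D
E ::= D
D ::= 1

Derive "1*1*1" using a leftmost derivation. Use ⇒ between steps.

E ⇒ E*D   [E ::= E * D]
E*D ⇒ E*D*D   [E ::= E * D]
E*D*D ⇒ D*D*D   [E ::= D]
D*D*D ⇒ 1*D*D   [D ::= 1]
1*D*D ⇒ 1*1*D   [D ::= 1]
1*1*D ⇒ 1*1*1   [D ::= 1]

E ⇒ E*D ⇒ E*D*D ⇒ D*D*D ⇒ 1*D*D ⇒ 1*1*D ⇒ 1*1*1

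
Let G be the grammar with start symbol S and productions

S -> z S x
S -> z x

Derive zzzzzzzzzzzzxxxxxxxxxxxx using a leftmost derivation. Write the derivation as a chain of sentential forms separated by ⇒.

S ⇒ zSx   [S -> z S x]
zSx ⇒ zzSxx   [S -> z S x]
zzSxx ⇒ zzzSxxx   [S -> z S x]
zzzSxxx ⇒ zzzzSxxxx   [S -> z S x]
zzzzSxxxx ⇒ zzzzzSxxxxx   [S -> z S x]
zzzzzSxxxxx ⇒ zzzzzzSxxxxxx   [S -> z S x]
zzzzzzSxxxxxx ⇒ zzzzzzzSxxxxxxx   [S -> z S x]
zzzzzzzSxxxxxxx ⇒ zzzzzzzzSxxxxxxxx   [S -> z S x]
zzzzzzzzSxxxxxxxx ⇒ zzzzzzzzzSxxxxxxxxx   [S -> z S x]
zzzzzzzzzSxxxxxxxxx ⇒ zzzzzzzzzzSxxxxxxxxxx   [S -> z S x]
zzzzzzzzzzSxxxxxxxxxx ⇒ zzzzzzzzzzzSxxxxxxxxxxx   [S -> z S x]
zzzzzzzzzzzSxxxxxxxxxxx ⇒ zzzzzzzzzzzzxxxxxxxxxxxx   [S -> z x]

S⇒zSx⇒zzSxx⇒zzzSxxx⇒zzzzSxxxx⇒zzzzzSxxxxx⇒zzzzzzSxxxxxx⇒zzzzzzzSxxxxxxx⇒zzzzzzzzSxxxxxxxx⇒zzzzzzzzzSxxxxxxxxx⇒zzzzzzzzzzSxxxxxxxxxx⇒zzzzzzzzzzzSxxxxxxxxxxx⇒zzzzzzzzzzzzxxxxxxxxxxxx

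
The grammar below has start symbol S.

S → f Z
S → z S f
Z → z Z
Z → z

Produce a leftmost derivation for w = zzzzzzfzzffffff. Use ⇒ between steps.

S ⇒ zSf ⇒ zzSff ⇒ zzzSfff ⇒ zzzzSffff ⇒ zzzzzSfffff ⇒ zzzzzzSffffff ⇒ zzzzzzfZffffff ⇒ zzzzzzfzZffffff ⇒ zzzzzzfzzffffff

S ⇒ zSf   [S → z S f]
zSf ⇒ zzSff   [S → z S f]
zzSff ⇒ zzzSfff   [S → z S f]
zzzSfff ⇒ zzzzSffff   [S → z S f]
zzzzSffff ⇒ zzzzzSfffff   [S → z S f]
zzzzzSfffff ⇒ zzzzzzSffffff   [S → z S f]
zzzzzzSffffff ⇒ zzzzzzfZffffff   [S → f Z]
zzzzzzfZffffff ⇒ zzzzzzfzZffffff   [Z → z Z]
zzzzzzfzZffffff ⇒ zzzzzzfzzffffff   [Z → z]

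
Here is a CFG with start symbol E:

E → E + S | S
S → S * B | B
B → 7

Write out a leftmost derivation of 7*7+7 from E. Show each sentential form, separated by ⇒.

E ⇒ E+S ⇒ S+S ⇒ S*B+S ⇒ B*B+S ⇒ 7*B+S ⇒ 7*7+S ⇒ 7*7+B ⇒ 7*7+7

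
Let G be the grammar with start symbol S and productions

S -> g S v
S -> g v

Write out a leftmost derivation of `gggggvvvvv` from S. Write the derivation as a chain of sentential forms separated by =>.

S=>gSv=>ggSvv=>gggSvvv=>ggggSvvvv=>gggggvvvvv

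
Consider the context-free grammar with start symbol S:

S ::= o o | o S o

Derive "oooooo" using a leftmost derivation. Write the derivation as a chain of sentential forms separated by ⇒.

S⇒oSo⇒ooSoo⇒oooooo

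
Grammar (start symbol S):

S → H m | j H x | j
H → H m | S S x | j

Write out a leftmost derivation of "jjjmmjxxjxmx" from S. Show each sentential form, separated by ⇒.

S ⇒ jHx   [S → j H x]
jHx ⇒ jHmx   [H → H m]
jHmx ⇒ jSSxmx   [H → S S x]
jSSxmx ⇒ jjHxSxmx   [S → j H x]
jjHxSxmx ⇒ jjSSxxSxmx   [H → S S x]
jjSSxxSxmx ⇒ jjHmSxxSxmx   [S → H m]
jjHmSxxSxmx ⇒ jjHmmSxxSxmx   [H → H m]
jjHmmSxxSxmx ⇒ jjjmmSxxSxmx   [H → j]
jjjmmSxxSxmx ⇒ jjjmmjxxSxmx   [S → j]
jjjmmjxxSxmx ⇒ jjjmmjxxjxmx   [S → j]

S ⇒ jHx ⇒ jHmx ⇒ jSSxmx ⇒ jjHxSxmx ⇒ jjSSxxSxmx ⇒ jjHmSxxSxmx ⇒ jjHmmSxxSxmx ⇒ jjjmmSxxSxmx ⇒ jjjmmjxxSxmx ⇒ jjjmmjxxjxmx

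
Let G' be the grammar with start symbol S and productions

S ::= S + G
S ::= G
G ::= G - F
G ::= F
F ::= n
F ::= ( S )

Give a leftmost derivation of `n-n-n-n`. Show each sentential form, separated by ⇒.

S ⇒ G ⇒ G-F ⇒ G-F-F ⇒ G-F-F-F ⇒ F-F-F-F ⇒ n-F-F-F ⇒ n-n-F-F ⇒ n-n-n-F ⇒ n-n-n-n

S ⇒ G   [S ::= G]
G ⇒ G-F   [G ::= G - F]
G-F ⇒ G-F-F   [G ::= G - F]
G-F-F ⇒ G-F-F-F   [G ::= G - F]
G-F-F-F ⇒ F-F-F-F   [G ::= F]
F-F-F-F ⇒ n-F-F-F   [F ::= n]
n-F-F-F ⇒ n-n-F-F   [F ::= n]
n-n-F-F ⇒ n-n-n-F   [F ::= n]
n-n-n-F ⇒ n-n-n-n   [F ::= n]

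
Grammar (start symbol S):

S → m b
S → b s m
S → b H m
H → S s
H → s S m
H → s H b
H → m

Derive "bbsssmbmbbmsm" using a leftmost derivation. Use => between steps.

S => bHm => bSsm => bbHmsm => bbsHbmsm => bbssHbbmsm => bbsssSmbbmsm => bbsssmbmbbmsm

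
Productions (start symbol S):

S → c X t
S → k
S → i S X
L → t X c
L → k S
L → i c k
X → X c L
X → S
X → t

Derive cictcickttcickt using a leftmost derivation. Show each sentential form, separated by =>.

S => cXt => cXcLt => cScLt => ciSXcLt => cicXtXcLt => cicXcLtXcLt => cictcLtXcLt => cictcicktXcLt => cictcickttcLt => cictcickttcickt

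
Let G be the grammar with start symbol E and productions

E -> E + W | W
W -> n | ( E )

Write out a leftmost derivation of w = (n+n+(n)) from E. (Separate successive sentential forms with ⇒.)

E ⇒ W ⇒ (E) ⇒ (E+W) ⇒ (E+W+W) ⇒ (W+W+W) ⇒ (n+W+W) ⇒ (n+n+W) ⇒ (n+n+(E)) ⇒ (n+n+(W)) ⇒ (n+n+(n))

E ⇒ W   [E -> W]
W ⇒ (E)   [W -> ( E )]
(E) ⇒ (E+W)   [E -> E + W]
(E+W) ⇒ (E+W+W)   [E -> E + W]
(E+W+W) ⇒ (W+W+W)   [E -> W]
(W+W+W) ⇒ (n+W+W)   [W -> n]
(n+W+W) ⇒ (n+n+W)   [W -> n]
(n+n+W) ⇒ (n+n+(E))   [W -> ( E )]
(n+n+(E)) ⇒ (n+n+(W))   [E -> W]
(n+n+(W)) ⇒ (n+n+(n))   [W -> n]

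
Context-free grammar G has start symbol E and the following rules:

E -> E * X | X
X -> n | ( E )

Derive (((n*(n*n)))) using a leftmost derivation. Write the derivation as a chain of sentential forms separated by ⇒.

E ⇒ X   [E -> X]
X ⇒ (E)   [X -> ( E )]
(E) ⇒ (X)   [E -> X]
(X) ⇒ ((E))   [X -> ( E )]
((E)) ⇒ ((X))   [E -> X]
((X)) ⇒ (((E)))   [X -> ( E )]
(((E))) ⇒ (((E*X)))   [E -> E * X]
(((E*X))) ⇒ (((X*X)))   [E -> X]
(((X*X))) ⇒ (((n*X)))   [X -> n]
(((n*X))) ⇒ (((n*(E))))   [X -> ( E )]
(((n*(E)))) ⇒ (((n*(E*X))))   [E -> E * X]
(((n*(E*X)))) ⇒ (((n*(X*X))))   [E -> X]
(((n*(X*X)))) ⇒ (((n*(n*X))))   [X -> n]
(((n*(n*X)))) ⇒ (((n*(n*n))))   [X -> n]

E ⇒ X ⇒ (E) ⇒ (X) ⇒ ((E)) ⇒ ((X)) ⇒ (((E))) ⇒ (((E*X))) ⇒ (((X*X))) ⇒ (((n*X))) ⇒ (((n*(E)))) ⇒ (((n*(E*X)))) ⇒ (((n*(X*X)))) ⇒ (((n*(n*X)))) ⇒ (((n*(n*n))))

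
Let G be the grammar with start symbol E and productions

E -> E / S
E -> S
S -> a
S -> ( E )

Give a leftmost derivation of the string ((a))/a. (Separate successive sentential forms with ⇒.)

E ⇒ E/S   [E -> E / S]
E/S ⇒ S/S   [E -> S]
S/S ⇒ (E)/S   [S -> ( E )]
(E)/S ⇒ (S)/S   [E -> S]
(S)/S ⇒ ((E))/S   [S -> ( E )]
((E))/S ⇒ ((S))/S   [E -> S]
((S))/S ⇒ ((a))/S   [S -> a]
((a))/S ⇒ ((a))/a   [S -> a]

E⇒E/S⇒S/S⇒(E)/S⇒(S)/S⇒((E))/S⇒((S))/S⇒((a))/S⇒((a))/a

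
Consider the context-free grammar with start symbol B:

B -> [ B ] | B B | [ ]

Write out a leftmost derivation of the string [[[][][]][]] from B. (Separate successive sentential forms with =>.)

B=>[B]=>[BB]=>[[B]B]=>[[BB]B]=>[[BBB]B]=>[[[]BB]B]=>[[[][]B]B]=>[[[][][]]B]=>[[[][][]][]]

B => [B]   [B -> [ B ]]
[B] => [BB]   [B -> B B]
[BB] => [[B]B]   [B -> [ B ]]
[[B]B] => [[BB]B]   [B -> B B]
[[BB]B] => [[BBB]B]   [B -> B B]
[[BBB]B] => [[[]BB]B]   [B -> [ ]]
[[[]BB]B] => [[[][]B]B]   [B -> [ ]]
[[[][]B]B] => [[[][][]]B]   [B -> [ ]]
[[[][][]]B] => [[[][][]][]]   [B -> [ ]]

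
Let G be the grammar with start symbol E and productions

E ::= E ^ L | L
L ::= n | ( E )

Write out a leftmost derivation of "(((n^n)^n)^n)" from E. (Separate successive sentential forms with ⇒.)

E ⇒ L ⇒ (E) ⇒ (E^L) ⇒ (L^L) ⇒ ((E)^L) ⇒ ((E^L)^L) ⇒ ((L^L)^L) ⇒ (((E)^L)^L) ⇒ (((E^L)^L)^L) ⇒ (((L^L)^L)^L) ⇒ (((n^L)^L)^L) ⇒ (((n^n)^L)^L) ⇒ (((n^n)^n)^L) ⇒ (((n^n)^n)^n)

E ⇒ L   [E ::= L]
L ⇒ (E)   [L ::= ( E )]
(E) ⇒ (E^L)   [E ::= E ^ L]
(E^L) ⇒ (L^L)   [E ::= L]
(L^L) ⇒ ((E)^L)   [L ::= ( E )]
((E)^L) ⇒ ((E^L)^L)   [E ::= E ^ L]
((E^L)^L) ⇒ ((L^L)^L)   [E ::= L]
((L^L)^L) ⇒ (((E)^L)^L)   [L ::= ( E )]
(((E)^L)^L) ⇒ (((E^L)^L)^L)   [E ::= E ^ L]
(((E^L)^L)^L) ⇒ (((L^L)^L)^L)   [E ::= L]
(((L^L)^L)^L) ⇒ (((n^L)^L)^L)   [L ::= n]
(((n^L)^L)^L) ⇒ (((n^n)^L)^L)   [L ::= n]
(((n^n)^L)^L) ⇒ (((n^n)^n)^L)   [L ::= n]
(((n^n)^n)^L) ⇒ (((n^n)^n)^n)   [L ::= n]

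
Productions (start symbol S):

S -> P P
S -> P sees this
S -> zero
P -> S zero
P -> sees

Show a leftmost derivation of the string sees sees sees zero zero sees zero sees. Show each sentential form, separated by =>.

S => P P   [S -> P P]
P P => S zero P   [P -> S zero]
S zero P => P P zero P   [S -> P P]
P P zero P => S zero P zero P   [P -> S zero]
S zero P zero P => P P zero P zero P   [S -> P P]
P P zero P zero P => sees P zero P zero P   [P -> sees]
sees P zero P zero P => sees S zero zero P zero P   [P -> S zero]
sees S zero zero P zero P => sees P P zero zero P zero P   [S -> P P]
sees P P zero zero P zero P => sees sees P zero zero P zero P   [P -> sees]
sees sees P zero zero P zero P => sees sees sees zero zero P zero P   [P -> sees]
sees sees sees zero zero P zero P => sees sees sees zero zero sees zero P   [P -> sees]
sees sees sees zero zero sees zero P => sees sees sees zero zero sees zero sees   [P -> sees]

S => P P => S zero P => P P zero P => S zero P zero P => P P zero P zero P => sees P zero P zero P => sees S zero zero P zero P => sees P P zero zero P zero P => sees sees P zero zero P zero P => sees sees sees zero zero P zero P => sees sees sees zero zero sees zero P => sees sees sees zero zero sees zero sees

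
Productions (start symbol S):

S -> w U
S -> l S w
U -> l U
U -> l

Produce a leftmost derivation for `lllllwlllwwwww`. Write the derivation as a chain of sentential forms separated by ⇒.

S ⇒ lSw   [S -> l S w]
lSw ⇒ llSww   [S -> l S w]
llSww ⇒ lllSwww   [S -> l S w]
lllSwww ⇒ llllSwwww   [S -> l S w]
llllSwwww ⇒ lllllSwwwww   [S -> l S w]
lllllSwwwww ⇒ lllllwUwwwww   [S -> w U]
lllllwUwwwww ⇒ lllllwlUwwwww   [U -> l U]
lllllwlUwwwww ⇒ lllllwllUwwwww   [U -> l U]
lllllwllUwwwww ⇒ lllllwlllwwwww   [U -> l]

S ⇒ lSw ⇒ llSww ⇒ lllSwww ⇒ llllSwwww ⇒ lllllSwwwww ⇒ lllllwUwwwww ⇒ lllllwlUwwwww ⇒ lllllwllUwwwww ⇒ lllllwlllwwwww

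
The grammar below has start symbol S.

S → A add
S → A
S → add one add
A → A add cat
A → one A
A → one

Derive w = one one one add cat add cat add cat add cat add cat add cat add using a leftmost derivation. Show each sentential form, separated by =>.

S => A add => A add cat add => A add cat add cat add => one A add cat add cat add => one A add cat add cat add cat add => one A add cat add cat add cat add cat add => one A add cat add cat add cat add cat add cat add => one one A add cat add cat add cat add cat add cat add => one one A add cat add cat add cat add cat add cat add cat add => one one one add cat add cat add cat add cat add cat add cat add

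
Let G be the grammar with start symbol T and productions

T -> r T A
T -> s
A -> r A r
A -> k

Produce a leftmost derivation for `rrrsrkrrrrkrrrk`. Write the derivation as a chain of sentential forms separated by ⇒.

T ⇒ rTA   [T -> r T A]
rTA ⇒ rrTAA   [T -> r T A]
rrTAA ⇒ rrrTAAA   [T -> r T A]
rrrTAAA ⇒ rrrsAAA   [T -> s]
rrrsAAA ⇒ rrrsrArAA   [A -> r A r]
rrrsrArAA ⇒ rrrsrkrAA   [A -> k]
rrrsrkrAA ⇒ rrrsrkrrArA   [A -> r A r]
rrrsrkrrArA ⇒ rrrsrkrrrArrA   [A -> r A r]
rrrsrkrrrArrA ⇒ rrrsrkrrrrArrrA   [A -> r A r]
rrrsrkrrrrArrrA ⇒ rrrsrkrrrrkrrrA   [A -> k]
rrrsrkrrrrkrrrA ⇒ rrrsrkrrrrkrrrk   [A -> k]

T ⇒ rTA ⇒ rrTAA ⇒ rrrTAAA ⇒ rrrsAAA ⇒ rrrsrArAA ⇒ rrrsrkrAA ⇒ rrrsrkrrArA ⇒ rrrsrkrrrArrA ⇒ rrrsrkrrrrArrrA ⇒ rrrsrkrrrrkrrrA ⇒ rrrsrkrrrrkrrrk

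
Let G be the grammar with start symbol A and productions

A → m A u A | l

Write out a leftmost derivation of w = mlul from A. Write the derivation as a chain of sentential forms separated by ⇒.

A ⇒ mAuA   [A → m A u A]
mAuA ⇒ mluA   [A → l]
mluA ⇒ mlul   [A → l]

A ⇒ mAuA ⇒ mluA ⇒ mlul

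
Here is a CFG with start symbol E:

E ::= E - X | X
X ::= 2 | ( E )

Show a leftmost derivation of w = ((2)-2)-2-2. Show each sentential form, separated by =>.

E => E-X   [E ::= E - X]
E-X => E-X-X   [E ::= E - X]
E-X-X => X-X-X   [E ::= X]
X-X-X => (E)-X-X   [X ::= ( E )]
(E)-X-X => (E-X)-X-X   [E ::= E - X]
(E-X)-X-X => (X-X)-X-X   [E ::= X]
(X-X)-X-X => ((E)-X)-X-X   [X ::= ( E )]
((E)-X)-X-X => ((X)-X)-X-X   [E ::= X]
((X)-X)-X-X => ((2)-X)-X-X   [X ::= 2]
((2)-X)-X-X => ((2)-2)-X-X   [X ::= 2]
((2)-2)-X-X => ((2)-2)-2-X   [X ::= 2]
((2)-2)-2-X => ((2)-2)-2-2   [X ::= 2]

E=>E-X=>E-X-X=>X-X-X=>(E)-X-X=>(E-X)-X-X=>(X-X)-X-X=>((E)-X)-X-X=>((X)-X)-X-X=>((2)-X)-X-X=>((2)-2)-X-X=>((2)-2)-2-X=>((2)-2)-2-2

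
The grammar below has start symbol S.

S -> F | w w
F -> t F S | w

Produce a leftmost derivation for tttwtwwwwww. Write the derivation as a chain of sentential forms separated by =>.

S=>F=>tFS=>ttFSS=>tttFSSS=>tttwSSS=>tttwFSS=>tttwtFSSS=>tttwtwSSS=>tttwtwwwSS=>tttwtwwwFS=>tttwtwwwwS=>tttwtwwwwww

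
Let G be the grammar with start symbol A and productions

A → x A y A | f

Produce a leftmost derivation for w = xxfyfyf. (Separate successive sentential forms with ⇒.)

A ⇒ xAyA   [A → x A y A]
xAyA ⇒ xxAyAyA   [A → x A y A]
xxAyAyA ⇒ xxfyAyA   [A → f]
xxfyAyA ⇒ xxfyfyA   [A → f]
xxfyfyA ⇒ xxfyfyf   [A → f]

A ⇒ xAyA ⇒ xxAyAyA ⇒ xxfyAyA ⇒ xxfyfyA ⇒ xxfyfyf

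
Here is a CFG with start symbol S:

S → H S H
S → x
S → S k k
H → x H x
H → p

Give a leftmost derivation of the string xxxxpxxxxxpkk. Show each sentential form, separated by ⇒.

S ⇒ Skk ⇒ HSHkk ⇒ xHxSHkk ⇒ xxHxxSHkk ⇒ xxxHxxxSHkk ⇒ xxxxHxxxxSHkk ⇒ xxxxpxxxxSHkk ⇒ xxxxpxxxxxHkk ⇒ xxxxpxxxxxpkk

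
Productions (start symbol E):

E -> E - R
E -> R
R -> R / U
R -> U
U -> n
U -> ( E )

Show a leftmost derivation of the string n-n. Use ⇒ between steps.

E ⇒ E-R ⇒ R-R ⇒ U-R ⇒ n-R ⇒ n-U ⇒ n-n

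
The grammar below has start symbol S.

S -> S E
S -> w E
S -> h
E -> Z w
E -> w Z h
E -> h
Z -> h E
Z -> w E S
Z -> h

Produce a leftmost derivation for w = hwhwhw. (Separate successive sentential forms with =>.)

S => SE => hE => hZw => hwESw => hwZwSw => hwhwSw => hwhwhw

S => SE   [S -> S E]
SE => hE   [S -> h]
hE => hZw   [E -> Z w]
hZw => hwESw   [Z -> w E S]
hwESw => hwZwSw   [E -> Z w]
hwZwSw => hwhwSw   [Z -> h]
hwhwSw => hwhwhw   [S -> h]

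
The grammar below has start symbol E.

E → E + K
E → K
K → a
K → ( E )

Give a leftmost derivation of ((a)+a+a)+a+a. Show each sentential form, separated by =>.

E => E+K   [E → E + K]
E+K => E+K+K   [E → E + K]
E+K+K => K+K+K   [E → K]
K+K+K => (E)+K+K   [K → ( E )]
(E)+K+K => (E+K)+K+K   [E → E + K]
(E+K)+K+K => (E+K+K)+K+K   [E → E + K]
(E+K+K)+K+K => (K+K+K)+K+K   [E → K]
(K+K+K)+K+K => ((E)+K+K)+K+K   [K → ( E )]
((E)+K+K)+K+K => ((K)+K+K)+K+K   [E → K]
((K)+K+K)+K+K => ((a)+K+K)+K+K   [K → a]
((a)+K+K)+K+K => ((a)+a+K)+K+K   [K → a]
((a)+a+K)+K+K => ((a)+a+a)+K+K   [K → a]
((a)+a+a)+K+K => ((a)+a+a)+a+K   [K → a]
((a)+a+a)+a+K => ((a)+a+a)+a+a   [K → a]

E=>E+K=>E+K+K=>K+K+K=>(E)+K+K=>(E+K)+K+K=>(E+K+K)+K+K=>(K+K+K)+K+K=>((E)+K+K)+K+K=>((K)+K+K)+K+K=>((a)+K+K)+K+K=>((a)+a+K)+K+K=>((a)+a+a)+K+K=>((a)+a+a)+a+K=>((a)+a+a)+a+a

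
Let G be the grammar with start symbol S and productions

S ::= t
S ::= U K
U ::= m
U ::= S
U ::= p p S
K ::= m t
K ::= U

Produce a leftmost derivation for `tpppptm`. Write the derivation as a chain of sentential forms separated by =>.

S=>UK=>SK=>tK=>tU=>tppS=>tppUK=>tppppSK=>tpppptK=>tpppptU=>tpppptm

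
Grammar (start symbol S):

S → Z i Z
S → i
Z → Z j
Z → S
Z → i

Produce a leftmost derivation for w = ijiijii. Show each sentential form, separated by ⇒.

S ⇒ ZiZ ⇒ ZjiZ ⇒ SjiZ ⇒ ijiZ ⇒ ijiS ⇒ ijiZiZ ⇒ ijiZjiZ ⇒ ijiSjiZ ⇒ ijiijiZ ⇒ ijiijii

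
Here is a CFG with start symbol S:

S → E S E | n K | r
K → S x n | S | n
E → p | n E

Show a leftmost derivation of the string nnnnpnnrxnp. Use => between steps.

S => ESE => nESE => nnESE => nnnESE => nnnnESE => nnnnpSE => nnnnpnKE => nnnnpnSxnE => nnnnpnnKxnE => nnnnpnnSxnE => nnnnpnnrxnE => nnnnpnnrxnp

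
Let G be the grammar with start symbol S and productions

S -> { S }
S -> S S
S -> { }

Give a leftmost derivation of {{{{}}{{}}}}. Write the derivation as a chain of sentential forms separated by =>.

S => {S}   [S -> { S }]
{S} => {{S}}   [S -> { S }]
{{S}} => {{SS}}   [S -> S S]
{{SS}} => {{{S}S}}   [S -> { S }]
{{{S}S}} => {{{{}}S}}   [S -> { }]
{{{{}}S}} => {{{{}}{S}}}   [S -> { S }]
{{{{}}{S}}} => {{{{}}{{}}}}   [S -> { }]

S => {S} => {{S}} => {{SS}} => {{{S}S}} => {{{{}}S}} => {{{{}}{S}}} => {{{{}}{{}}}}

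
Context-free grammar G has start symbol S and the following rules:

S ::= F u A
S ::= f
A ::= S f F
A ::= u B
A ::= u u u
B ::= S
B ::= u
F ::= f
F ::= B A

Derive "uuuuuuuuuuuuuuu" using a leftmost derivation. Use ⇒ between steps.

S⇒FuA⇒BAuA⇒SAuA⇒FuAAuA⇒BAuAAuA⇒uAuAAuA⇒uuuuuAAuA⇒uuuuuuuuAuA⇒uuuuuuuuuuuuA⇒uuuuuuuuuuuuuuu

S ⇒ FuA   [S ::= F u A]
FuA ⇒ BAuA   [F ::= B A]
BAuA ⇒ SAuA   [B ::= S]
SAuA ⇒ FuAAuA   [S ::= F u A]
FuAAuA ⇒ BAuAAuA   [F ::= B A]
BAuAAuA ⇒ uAuAAuA   [B ::= u]
uAuAAuA ⇒ uuuuuAAuA   [A ::= u u u]
uuuuuAAuA ⇒ uuuuuuuuAuA   [A ::= u u u]
uuuuuuuuAuA ⇒ uuuuuuuuuuuuA   [A ::= u u u]
uuuuuuuuuuuuA ⇒ uuuuuuuuuuuuuuu   [A ::= u u u]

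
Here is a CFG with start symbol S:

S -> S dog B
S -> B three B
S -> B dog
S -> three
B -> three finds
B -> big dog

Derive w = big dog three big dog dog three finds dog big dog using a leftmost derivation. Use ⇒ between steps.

S ⇒ S dog B   [S -> S dog B]
S dog B ⇒ S dog B dog B   [S -> S dog B]
S dog B dog B ⇒ B three B dog B dog B   [S -> B three B]
B three B dog B dog B ⇒ big dog three B dog B dog B   [B -> big dog]
big dog three B dog B dog B ⇒ big dog three big dog dog B dog B   [B -> big dog]
big dog three big dog dog B dog B ⇒ big dog three big dog dog three finds dog B   [B -> three finds]
big dog three big dog dog three finds dog B ⇒ big dog three big dog dog three finds dog big dog   [B -> big dog]

S ⇒ S dog B ⇒ S dog B dog B ⇒ B three B dog B dog B ⇒ big dog three B dog B dog B ⇒ big dog three big dog dog B dog B ⇒ big dog three big dog dog three finds dog B ⇒ big dog three big dog dog three finds dog big dog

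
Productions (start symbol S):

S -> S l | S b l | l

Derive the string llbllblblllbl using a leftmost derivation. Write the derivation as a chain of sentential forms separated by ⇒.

S ⇒ Sbl ⇒ Slbl ⇒ Sllbl ⇒ Sblllbl ⇒ Sblblllbl ⇒ Slblblllbl ⇒ Sbllblblllbl ⇒ Slbllblblllbl ⇒ llbllblblllbl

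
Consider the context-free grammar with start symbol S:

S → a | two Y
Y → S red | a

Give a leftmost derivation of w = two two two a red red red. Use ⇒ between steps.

S ⇒ two Y   [S → two Y]
two Y ⇒ two S red   [Y → S red]
two S red ⇒ two two Y red   [S → two Y]
two two Y red ⇒ two two S red red   [Y → S red]
two two S red red ⇒ two two two Y red red   [S → two Y]
two two two Y red red ⇒ two two two S red red red   [Y → S red]
two two two S red red red ⇒ two two two a red red red   [S → a]

S ⇒ two Y ⇒ two S red ⇒ two two Y red ⇒ two two S red red ⇒ two two two Y red red ⇒ two two two S red red red ⇒ two two two a red red red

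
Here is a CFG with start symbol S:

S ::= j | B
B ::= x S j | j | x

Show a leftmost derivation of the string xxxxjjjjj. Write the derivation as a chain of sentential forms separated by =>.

S => B   [S ::= B]
B => xSj   [B ::= x S j]
xSj => xBj   [S ::= B]
xBj => xxSjj   [B ::= x S j]
xxSjj => xxBjj   [S ::= B]
xxBjj => xxxSjjj   [B ::= x S j]
xxxSjjj => xxxBjjj   [S ::= B]
xxxBjjj => xxxxSjjjj   [B ::= x S j]
xxxxSjjjj => xxxxjjjjj   [S ::= j]

S => B => xSj => xBj => xxSjj => xxBjj => xxxSjjj => xxxBjjj => xxxxSjjjj => xxxxjjjjj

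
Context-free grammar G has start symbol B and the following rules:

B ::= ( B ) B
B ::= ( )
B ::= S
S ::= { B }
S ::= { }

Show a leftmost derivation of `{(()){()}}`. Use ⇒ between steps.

B ⇒ S   [B ::= S]
S ⇒ {B}   [S ::= { B }]
{B} ⇒ {(B)B}   [B ::= ( B ) B]
{(B)B} ⇒ {(())B}   [B ::= ( )]
{(())B} ⇒ {(())S}   [B ::= S]
{(())S} ⇒ {(()){B}}   [S ::= { B }]
{(()){B}} ⇒ {(()){()}}   [B ::= ( )]

B ⇒ S ⇒ {B} ⇒ {(B)B} ⇒ {(())B} ⇒ {(())S} ⇒ {(()){B}} ⇒ {(()){()}}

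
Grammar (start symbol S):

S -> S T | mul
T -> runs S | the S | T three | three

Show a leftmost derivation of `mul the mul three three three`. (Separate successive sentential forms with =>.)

S => S T   [S -> S T]
S T => mul T   [S -> mul]
mul T => mul the S   [T -> the S]
mul the S => mul the S T   [S -> S T]
mul the S T => mul the S T T   [S -> S T]
mul the S T T => mul the S T T T   [S -> S T]
mul the S T T T => mul the mul T T T   [S -> mul]
mul the mul T T T => mul the mul three T T   [T -> three]
mul the mul three T T => mul the mul three three T   [T -> three]
mul the mul three three T => mul the mul three three three   [T -> three]

S => S T => mul T => mul the S => mul the S T => mul the S T T => mul the S T T T => mul the mul T T T => mul the mul three T T => mul the mul three three T => mul the mul three three three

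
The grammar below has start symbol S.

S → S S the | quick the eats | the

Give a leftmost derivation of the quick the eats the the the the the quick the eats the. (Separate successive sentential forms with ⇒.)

S ⇒ S S the   [S → S S the]
S S the ⇒ S S the S the   [S → S S the]
S S the S the ⇒ S S the S the S the   [S → S S the]
S S the S the S the ⇒ S S the S the S the S the   [S → S S the]
S S the S the S the S the ⇒ the S the S the S the S the   [S → the]
the S the S the S the S the ⇒ the quick the eats the S the S the S the   [S → quick the eats]
the quick the eats the S the S the S the ⇒ the quick the eats the the the S the S the   [S → the]
the quick the eats the the the S the S the ⇒ the quick the eats the the the the the S the   [S → the]
the quick the eats the the the the the S the ⇒ the quick the eats the the the the the quick the eats the   [S → quick the eats]

S ⇒ S S the ⇒ S S the S the ⇒ S S the S the S the ⇒ S S the S the S the S the ⇒ the S the S the S the S the ⇒ the quick the eats the S the S the S the ⇒ the quick the eats the the the S the S the ⇒ the quick the eats the the the the the S the ⇒ the quick the eats the the the the the quick the eats the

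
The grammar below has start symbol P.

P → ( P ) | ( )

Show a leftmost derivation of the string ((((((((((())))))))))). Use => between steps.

P => (P)   [P → ( P )]
(P) => ((P))   [P → ( P )]
((P)) => (((P)))   [P → ( P )]
(((P))) => ((((P))))   [P → ( P )]
((((P)))) => (((((P)))))   [P → ( P )]
(((((P))))) => ((((((P))))))   [P → ( P )]
((((((P)))))) => (((((((P)))))))   [P → ( P )]
(((((((P))))))) => ((((((((P))))))))   [P → ( P )]
((((((((P)))))))) => (((((((((P)))))))))   [P → ( P )]
(((((((((P))))))))) => ((((((((((P))))))))))   [P → ( P )]
((((((((((P)))))))))) => ((((((((((()))))))))))   [P → ( )]

P => (P) => ((P)) => (((P))) => ((((P)))) => (((((P))))) => ((((((P)))))) => (((((((P))))))) => ((((((((P)))))))) => (((((((((P))))))))) => ((((((((((P)))))))))) => ((((((((((()))))))))))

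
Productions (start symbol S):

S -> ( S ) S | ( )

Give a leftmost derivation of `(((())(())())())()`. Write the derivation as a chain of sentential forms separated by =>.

S => (S)S   [S -> ( S ) S]
(S)S => ((S)S)S   [S -> ( S ) S]
((S)S)S => (((S)S)S)S   [S -> ( S ) S]
(((S)S)S)S => (((())S)S)S   [S -> ( )]
(((())S)S)S => (((())(S)S)S)S   [S -> ( S ) S]
(((())(S)S)S)S => (((())(())S)S)S   [S -> ( )]
(((())(())S)S)S => (((())(())())S)S   [S -> ( )]
(((())(())())S)S => (((())(())())())S   [S -> ( )]
(((())(())())())S => (((())(())())())()   [S -> ( )]

S => (S)S => ((S)S)S => (((S)S)S)S => (((())S)S)S => (((())(S)S)S)S => (((())(())S)S)S => (((())(())())S)S => (((())(())())())S => (((())(())())())()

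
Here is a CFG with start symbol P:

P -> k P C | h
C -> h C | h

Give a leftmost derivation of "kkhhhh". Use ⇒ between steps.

P⇒kPC⇒kkPCC⇒kkhCC⇒kkhhCC⇒kkhhhC⇒kkhhhh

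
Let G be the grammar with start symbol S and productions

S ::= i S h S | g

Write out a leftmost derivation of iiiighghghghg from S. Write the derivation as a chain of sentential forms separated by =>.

S => iShS => iiShShS => iiiShShShS => iiiiShShShShS => iiiighShShShS => iiiighghShShS => iiiighghghShS => iiiighghghghS => iiiighghghghg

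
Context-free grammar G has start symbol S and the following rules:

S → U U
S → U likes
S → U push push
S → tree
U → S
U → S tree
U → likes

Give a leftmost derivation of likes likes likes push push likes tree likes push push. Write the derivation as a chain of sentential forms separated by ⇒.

S ⇒ U push push   [S → U push push]
U push push ⇒ S push push   [U → S]
S push push ⇒ U likes push push   [S → U likes]
U likes push push ⇒ S tree likes push push   [U → S tree]
S tree likes push push ⇒ U likes tree likes push push   [S → U likes]
U likes tree likes push push ⇒ S likes tree likes push push   [U → S]
S likes tree likes push push ⇒ U U likes tree likes push push   [S → U U]
U U likes tree likes push push ⇒ S U likes tree likes push push   [U → S]
S U likes tree likes push push ⇒ U U U likes tree likes push push   [S → U U]
U U U likes tree likes push push ⇒ likes U U likes tree likes push push   [U → likes]
likes U U likes tree likes push push ⇒ likes likes U likes tree likes push push   [U → likes]
likes likes U likes tree likes push push ⇒ likes likes S likes tree likes push push   [U → S]
likes likes S likes tree likes push push ⇒ likes likes U push push likes tree likes push push   [S → U push push]
likes likes U push push likes tree likes push push ⇒ likes likes likes push push likes tree likes push push   [U → likes]

S ⇒ U push push ⇒ S push push ⇒ U likes push push ⇒ S tree likes push push ⇒ U likes tree likes push push ⇒ S likes tree likes push push ⇒ U U likes tree likes push push ⇒ S U likes tree likes push push ⇒ U U U likes tree likes push push ⇒ likes U U likes tree likes push push ⇒ likes likes U likes tree likes push push ⇒ likes likes S likes tree likes push push ⇒ likes likes U push push likes tree likes push push ⇒ likes likes likes push push likes tree likes push push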